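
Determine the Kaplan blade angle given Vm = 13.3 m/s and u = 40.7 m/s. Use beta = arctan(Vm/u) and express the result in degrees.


beta = arctan(13.3 / 40.7) = 18.0964 degrees


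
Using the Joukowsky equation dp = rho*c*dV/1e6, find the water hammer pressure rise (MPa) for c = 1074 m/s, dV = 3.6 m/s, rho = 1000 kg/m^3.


dp = 1000 * 1074 * 3.6 / 1e6 = 3.8664 MPa


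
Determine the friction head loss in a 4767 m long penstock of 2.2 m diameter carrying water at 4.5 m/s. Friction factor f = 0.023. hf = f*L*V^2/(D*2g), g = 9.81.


hf = 0.023 * 4767 * 4.5^2 / (2.2 * 2 * 9.81) = 51.4371 m


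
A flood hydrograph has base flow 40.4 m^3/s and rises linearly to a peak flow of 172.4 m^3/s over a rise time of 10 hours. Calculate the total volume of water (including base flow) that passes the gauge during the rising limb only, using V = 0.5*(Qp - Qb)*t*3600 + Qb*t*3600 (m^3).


V = 0.5*(172.4 - 40.4)*10*3600 + 40.4*10*3600 = 3.8304e+06 m^3


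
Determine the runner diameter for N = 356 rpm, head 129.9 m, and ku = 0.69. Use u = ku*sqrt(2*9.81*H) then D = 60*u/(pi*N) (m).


u = 0.69 * sqrt(2*9.81*129.9) = 34.8340 m/s
D = 60 * 34.8340 / (pi * 356) = 1.8688 m


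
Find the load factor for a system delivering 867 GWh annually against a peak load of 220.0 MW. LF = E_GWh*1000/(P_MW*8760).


LF = 867 * 1000 / (220.0 * 8760) = 0.4499


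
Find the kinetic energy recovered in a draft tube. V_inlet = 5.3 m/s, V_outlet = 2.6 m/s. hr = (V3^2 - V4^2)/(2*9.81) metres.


hr = (5.3^2 - 2.6^2) / (2*9.81) = 1.0872 m


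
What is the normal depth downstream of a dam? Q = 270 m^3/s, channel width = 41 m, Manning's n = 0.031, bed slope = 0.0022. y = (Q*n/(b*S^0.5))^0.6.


y = (270 * 0.031 / (41 * 0.0022^0.5))^0.6 = 2.4168 m


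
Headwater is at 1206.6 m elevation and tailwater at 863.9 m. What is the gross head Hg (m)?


Hg = 1206.6 - 863.9 = 342.7000 m


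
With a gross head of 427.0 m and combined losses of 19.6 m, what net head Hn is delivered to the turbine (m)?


Hn = 427.0 - 19.6 = 407.4000 m


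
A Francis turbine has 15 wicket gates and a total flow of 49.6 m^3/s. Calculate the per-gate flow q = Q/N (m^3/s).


q = 49.6 / 15 = 3.3067 m^3/s


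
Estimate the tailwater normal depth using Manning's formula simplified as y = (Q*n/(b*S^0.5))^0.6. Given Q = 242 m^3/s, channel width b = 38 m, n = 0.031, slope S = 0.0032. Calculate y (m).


y = (242 * 0.031 / (38 * 0.0032^0.5))^0.6 = 2.1169 m


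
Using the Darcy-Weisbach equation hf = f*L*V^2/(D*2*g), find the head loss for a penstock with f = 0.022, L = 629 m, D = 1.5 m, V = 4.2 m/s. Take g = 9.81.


hf = 0.022 * 629 * 4.2^2 / (1.5 * 2 * 9.81) = 8.2943 m


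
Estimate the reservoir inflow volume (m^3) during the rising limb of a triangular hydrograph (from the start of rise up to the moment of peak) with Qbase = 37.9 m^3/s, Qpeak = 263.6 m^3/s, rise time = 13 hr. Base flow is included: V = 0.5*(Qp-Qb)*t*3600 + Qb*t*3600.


V = 0.5*(263.6 - 37.9)*13*3600 + 37.9*13*3600 = 7.0551e+06 m^3


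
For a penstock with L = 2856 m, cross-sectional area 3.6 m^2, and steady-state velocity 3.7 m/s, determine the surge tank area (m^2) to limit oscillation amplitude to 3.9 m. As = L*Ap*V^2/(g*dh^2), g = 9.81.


As = 2856 * 3.6 * 3.7^2 / (9.81 * 3.9^2) = 943.3350 m^2


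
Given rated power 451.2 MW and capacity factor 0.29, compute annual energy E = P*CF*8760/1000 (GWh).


E = 451.2 * 0.29 * 8760 / 1000 = 1146.2285 GWh


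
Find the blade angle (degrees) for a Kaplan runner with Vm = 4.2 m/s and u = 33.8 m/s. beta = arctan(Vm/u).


beta = arctan(4.2 / 33.8) = 7.0833 degrees


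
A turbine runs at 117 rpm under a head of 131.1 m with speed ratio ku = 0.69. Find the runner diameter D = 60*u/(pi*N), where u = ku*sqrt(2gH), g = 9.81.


u = 0.69 * sqrt(2*9.81*131.1) = 34.9945 m/s
D = 60 * 34.9945 / (pi * 117) = 5.7124 m


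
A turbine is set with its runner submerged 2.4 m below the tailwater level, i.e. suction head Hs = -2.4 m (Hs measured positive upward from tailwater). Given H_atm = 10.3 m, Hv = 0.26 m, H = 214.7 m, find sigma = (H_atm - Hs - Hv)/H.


sigma = (10.3 - (-2.4) - 0.26) / 214.7 = 0.0579


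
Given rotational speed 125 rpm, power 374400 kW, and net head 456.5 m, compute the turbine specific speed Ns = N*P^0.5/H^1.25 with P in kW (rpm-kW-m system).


Ns = 125 * 374400^0.5 / 456.5^1.25 = 36.2474


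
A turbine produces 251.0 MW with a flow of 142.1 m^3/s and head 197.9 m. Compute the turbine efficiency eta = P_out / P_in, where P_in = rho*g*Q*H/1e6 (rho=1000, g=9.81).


P_in = 1000 * 9.81 * 142.1 * 197.9 / 1e6 = 275.8728 MW
eta = 251.0 / 275.8728 = 0.9098


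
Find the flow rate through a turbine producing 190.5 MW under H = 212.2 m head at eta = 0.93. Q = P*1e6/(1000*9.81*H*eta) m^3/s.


Q = 190.5 * 1e6 / (1000 * 9.81 * 212.2 * 0.93) = 98.4006 m^3/s


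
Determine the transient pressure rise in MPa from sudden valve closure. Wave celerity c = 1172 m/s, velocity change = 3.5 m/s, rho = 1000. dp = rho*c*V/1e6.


dp = 1000 * 1172 * 3.5 / 1e6 = 4.1020 MPa


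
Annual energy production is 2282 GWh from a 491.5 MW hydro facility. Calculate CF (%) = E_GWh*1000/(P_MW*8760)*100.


CF = 2282 * 1000 / (491.5 * 8760) * 100 = 53.0015 %


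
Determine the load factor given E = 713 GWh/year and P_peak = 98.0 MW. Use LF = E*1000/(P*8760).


LF = 713 * 1000 / (98.0 * 8760) = 0.8305


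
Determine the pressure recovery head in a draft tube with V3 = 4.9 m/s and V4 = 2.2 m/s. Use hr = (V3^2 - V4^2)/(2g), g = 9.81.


hr = (4.9^2 - 2.2^2) / (2*9.81) = 0.9771 m


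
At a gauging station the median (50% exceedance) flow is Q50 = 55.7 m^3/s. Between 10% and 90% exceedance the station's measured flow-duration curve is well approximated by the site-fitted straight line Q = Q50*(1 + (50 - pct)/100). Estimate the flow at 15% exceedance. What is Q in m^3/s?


Q = 55.7 * (1 + (50 - 15)/100) = 75.1950 m^3/s


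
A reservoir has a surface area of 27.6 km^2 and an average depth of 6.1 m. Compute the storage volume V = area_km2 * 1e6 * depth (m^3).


V = 27.6 * 1e6 * 6.1 = 1.6836e+08 m^3


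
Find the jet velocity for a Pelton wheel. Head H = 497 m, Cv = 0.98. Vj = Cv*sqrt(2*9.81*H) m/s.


Vj = 0.98 * sqrt(2*9.81*497) = 96.7729 m/s


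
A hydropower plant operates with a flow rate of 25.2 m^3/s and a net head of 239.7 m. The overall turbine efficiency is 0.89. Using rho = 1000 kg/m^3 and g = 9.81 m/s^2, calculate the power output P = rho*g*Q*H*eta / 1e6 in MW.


P = 1000 * 9.81 * 25.2 * 239.7 * 0.89 / 1e6 = 52.7385 MW


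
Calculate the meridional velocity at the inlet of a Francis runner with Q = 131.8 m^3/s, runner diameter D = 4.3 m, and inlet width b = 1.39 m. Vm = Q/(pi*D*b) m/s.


Vm = 131.8 / (pi * 4.3 * 1.39) = 7.0191 m/s


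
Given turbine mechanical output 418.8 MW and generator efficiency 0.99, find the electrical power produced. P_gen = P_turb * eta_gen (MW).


P_gen = 418.8 * 0.99 = 414.6120 MW


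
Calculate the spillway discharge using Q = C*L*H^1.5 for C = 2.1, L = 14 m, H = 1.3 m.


Q = 2.1 * 14 * 1.3^1.5 = 43.5775 m^3/s


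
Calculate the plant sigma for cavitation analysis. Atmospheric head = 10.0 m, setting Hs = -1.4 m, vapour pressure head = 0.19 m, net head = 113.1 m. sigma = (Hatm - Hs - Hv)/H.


sigma = (10.0 - (-1.4) - 0.19) / 113.1 = 0.0991


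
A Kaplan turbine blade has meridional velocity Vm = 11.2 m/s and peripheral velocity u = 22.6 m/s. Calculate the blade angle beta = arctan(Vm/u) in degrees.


beta = arctan(11.2 / 22.6) = 26.3619 degrees


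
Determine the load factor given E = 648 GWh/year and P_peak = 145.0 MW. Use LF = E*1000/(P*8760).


LF = 648 * 1000 / (145.0 * 8760) = 0.5102


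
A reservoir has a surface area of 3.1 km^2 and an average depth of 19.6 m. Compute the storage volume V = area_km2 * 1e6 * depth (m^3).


V = 3.1 * 1e6 * 19.6 = 6.0760e+07 m^3


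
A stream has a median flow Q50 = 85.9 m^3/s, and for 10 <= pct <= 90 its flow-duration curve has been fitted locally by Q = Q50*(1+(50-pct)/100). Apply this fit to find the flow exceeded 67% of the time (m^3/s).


Q = 85.9 * (1 + (50 - 67)/100) = 71.2970 m^3/s


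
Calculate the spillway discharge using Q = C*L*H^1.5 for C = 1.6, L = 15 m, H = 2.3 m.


Q = 1.6 * 15 * 2.3^1.5 = 83.7149 m^3/s


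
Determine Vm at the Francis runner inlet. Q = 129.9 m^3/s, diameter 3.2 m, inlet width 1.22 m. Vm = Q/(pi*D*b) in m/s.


Vm = 129.9 / (pi * 3.2 * 1.22) = 10.5913 m/s


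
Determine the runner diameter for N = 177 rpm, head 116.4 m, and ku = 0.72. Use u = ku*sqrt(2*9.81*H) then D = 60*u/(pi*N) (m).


u = 0.72 * sqrt(2*9.81*116.4) = 34.4079 m/s
D = 60 * 34.4079 / (pi * 177) = 3.7127 m


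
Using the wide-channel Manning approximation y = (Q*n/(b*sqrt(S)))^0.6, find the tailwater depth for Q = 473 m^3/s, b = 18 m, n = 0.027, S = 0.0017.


y = (473 * 0.027 / (18 * 0.0017^0.5))^0.6 = 5.5136 m


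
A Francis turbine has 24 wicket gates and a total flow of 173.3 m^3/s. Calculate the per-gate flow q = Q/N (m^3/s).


q = 173.3 / 24 = 7.2208 m^3/s


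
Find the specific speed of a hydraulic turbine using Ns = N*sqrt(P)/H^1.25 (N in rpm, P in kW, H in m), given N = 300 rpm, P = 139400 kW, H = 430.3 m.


Ns = 300 * 139400^0.5 / 430.3^1.25 = 57.1529


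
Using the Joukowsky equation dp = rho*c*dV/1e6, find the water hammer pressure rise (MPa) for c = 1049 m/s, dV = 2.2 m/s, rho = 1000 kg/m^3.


dp = 1000 * 1049 * 2.2 / 1e6 = 2.3078 MPa


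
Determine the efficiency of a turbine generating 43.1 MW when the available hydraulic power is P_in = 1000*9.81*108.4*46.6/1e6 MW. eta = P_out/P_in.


P_in = 1000 * 9.81 * 108.4 * 46.6 / 1e6 = 49.5546 MW
eta = 43.1 / 49.5546 = 0.8697


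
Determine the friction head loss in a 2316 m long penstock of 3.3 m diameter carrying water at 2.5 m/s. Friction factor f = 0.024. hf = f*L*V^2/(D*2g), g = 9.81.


hf = 0.024 * 2316 * 2.5^2 / (3.3 * 2 * 9.81) = 5.3656 m


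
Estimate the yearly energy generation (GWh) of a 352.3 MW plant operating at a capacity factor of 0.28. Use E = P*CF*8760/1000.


E = 352.3 * 0.28 * 8760 / 1000 = 864.1214 GWh


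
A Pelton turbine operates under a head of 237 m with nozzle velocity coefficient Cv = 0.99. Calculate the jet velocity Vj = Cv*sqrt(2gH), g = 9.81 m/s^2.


Vj = 0.99 * sqrt(2*9.81*237) = 67.5086 m/s


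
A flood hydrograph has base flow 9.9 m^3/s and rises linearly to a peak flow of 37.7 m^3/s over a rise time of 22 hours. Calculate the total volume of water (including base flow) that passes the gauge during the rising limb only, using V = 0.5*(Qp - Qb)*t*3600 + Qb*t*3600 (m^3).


V = 0.5*(37.7 - 9.9)*22*3600 + 9.9*22*3600 = 1.8850e+06 m^3


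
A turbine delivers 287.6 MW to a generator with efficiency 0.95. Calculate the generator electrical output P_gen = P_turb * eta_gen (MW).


P_gen = 287.6 * 0.95 = 273.2200 MW


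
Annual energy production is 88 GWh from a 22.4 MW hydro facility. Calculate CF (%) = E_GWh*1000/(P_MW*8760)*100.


CF = 88 * 1000 / (22.4 * 8760) * 100 = 44.8467 %


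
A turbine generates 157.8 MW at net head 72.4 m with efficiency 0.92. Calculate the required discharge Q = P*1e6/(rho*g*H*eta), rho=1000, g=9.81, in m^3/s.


Q = 157.8 * 1e6 / (1000 * 9.81 * 72.4 * 0.92) = 241.4969 m^3/s


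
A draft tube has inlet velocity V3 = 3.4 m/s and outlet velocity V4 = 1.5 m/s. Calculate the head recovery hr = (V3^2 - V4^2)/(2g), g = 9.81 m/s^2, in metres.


hr = (3.4^2 - 1.5^2) / (2*9.81) = 0.4745 m


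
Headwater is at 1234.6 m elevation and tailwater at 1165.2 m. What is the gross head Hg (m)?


Hg = 1234.6 - 1165.2 = 69.4000 m


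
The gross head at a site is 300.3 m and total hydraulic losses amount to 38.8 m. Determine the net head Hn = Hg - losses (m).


Hn = 300.3 - 38.8 = 261.5000 m


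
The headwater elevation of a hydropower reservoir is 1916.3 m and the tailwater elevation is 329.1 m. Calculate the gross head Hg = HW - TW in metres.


Hg = 1916.3 - 329.1 = 1587.2000 m


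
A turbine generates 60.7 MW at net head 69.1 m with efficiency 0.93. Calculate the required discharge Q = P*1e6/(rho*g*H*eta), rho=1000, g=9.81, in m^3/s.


Q = 60.7 * 1e6 / (1000 * 9.81 * 69.1 * 0.93) = 96.2850 m^3/s


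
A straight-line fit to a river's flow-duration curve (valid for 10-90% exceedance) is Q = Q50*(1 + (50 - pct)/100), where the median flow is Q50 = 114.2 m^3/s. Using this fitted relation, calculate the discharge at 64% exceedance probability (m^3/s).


Q = 114.2 * (1 + (50 - 64)/100) = 98.2120 m^3/s


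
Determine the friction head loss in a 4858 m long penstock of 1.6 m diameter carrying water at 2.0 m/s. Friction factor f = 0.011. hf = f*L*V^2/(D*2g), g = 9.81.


hf = 0.011 * 4858 * 2.0^2 / (1.6 * 2 * 9.81) = 6.8091 m


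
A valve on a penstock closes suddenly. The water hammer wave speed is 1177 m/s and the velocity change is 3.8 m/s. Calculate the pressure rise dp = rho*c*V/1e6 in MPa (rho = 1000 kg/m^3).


dp = 1000 * 1177 * 3.8 / 1e6 = 4.4726 MPa


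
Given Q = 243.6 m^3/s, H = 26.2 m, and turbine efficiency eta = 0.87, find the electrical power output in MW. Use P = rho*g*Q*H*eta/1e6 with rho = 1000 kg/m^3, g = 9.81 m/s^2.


P = 1000 * 9.81 * 243.6 * 26.2 * 0.87 / 1e6 = 54.4712 MW


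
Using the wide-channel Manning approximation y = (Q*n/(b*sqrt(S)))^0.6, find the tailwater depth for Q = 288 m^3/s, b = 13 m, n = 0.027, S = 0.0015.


y = (288 * 0.027 / (13 * 0.0015^0.5))^0.6 = 5.1673 m


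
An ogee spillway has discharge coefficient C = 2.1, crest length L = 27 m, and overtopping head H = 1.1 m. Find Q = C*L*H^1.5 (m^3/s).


Q = 2.1 * 27 * 1.1^1.5 = 65.4142 m^3/s


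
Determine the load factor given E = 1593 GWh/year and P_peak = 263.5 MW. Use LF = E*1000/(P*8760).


LF = 1593 * 1000 / (263.5 * 8760) = 0.6901


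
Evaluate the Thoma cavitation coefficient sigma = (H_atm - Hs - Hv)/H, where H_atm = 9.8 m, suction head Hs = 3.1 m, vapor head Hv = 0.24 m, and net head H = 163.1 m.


sigma = (9.8 - 3.1 - 0.24) / 163.1 = 0.0396


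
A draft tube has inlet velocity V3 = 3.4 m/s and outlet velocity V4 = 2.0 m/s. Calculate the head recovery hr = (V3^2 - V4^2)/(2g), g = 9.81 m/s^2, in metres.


hr = (3.4^2 - 2.0^2) / (2*9.81) = 0.3853 m


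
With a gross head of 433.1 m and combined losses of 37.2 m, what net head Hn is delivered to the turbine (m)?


Hn = 433.1 - 37.2 = 395.9000 m


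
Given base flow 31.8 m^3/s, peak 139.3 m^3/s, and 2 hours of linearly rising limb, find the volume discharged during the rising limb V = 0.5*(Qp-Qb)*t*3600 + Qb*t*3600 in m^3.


V = 0.5*(139.3 - 31.8)*2*3600 + 31.8*2*3600 = 615960.0000 m^3


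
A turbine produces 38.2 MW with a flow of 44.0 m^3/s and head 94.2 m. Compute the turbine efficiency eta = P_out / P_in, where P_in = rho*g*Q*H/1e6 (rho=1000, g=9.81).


P_in = 1000 * 9.81 * 44.0 * 94.2 / 1e6 = 40.6605 MW
eta = 38.2 / 40.6605 = 0.9395


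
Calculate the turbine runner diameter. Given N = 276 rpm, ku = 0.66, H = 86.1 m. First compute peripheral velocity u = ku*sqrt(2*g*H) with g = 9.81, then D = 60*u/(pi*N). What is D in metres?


u = 0.66 * sqrt(2*9.81*86.1) = 27.1266 m/s
D = 60 * 27.1266 / (pi * 276) = 1.8771 m


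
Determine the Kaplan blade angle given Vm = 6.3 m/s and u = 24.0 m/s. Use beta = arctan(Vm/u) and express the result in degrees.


beta = arctan(6.3 / 24.0) = 14.7083 degrees


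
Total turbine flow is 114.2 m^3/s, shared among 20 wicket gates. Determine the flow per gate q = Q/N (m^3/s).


q = 114.2 / 20 = 5.7100 m^3/s


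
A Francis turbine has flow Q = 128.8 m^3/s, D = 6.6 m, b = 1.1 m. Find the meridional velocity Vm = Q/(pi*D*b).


Vm = 128.8 / (pi * 6.6 * 1.1) = 5.6472 m/s


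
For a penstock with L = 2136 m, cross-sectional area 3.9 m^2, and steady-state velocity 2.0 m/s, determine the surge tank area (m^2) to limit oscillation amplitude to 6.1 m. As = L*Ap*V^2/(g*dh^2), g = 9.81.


As = 2136 * 3.9 * 2.0^2 / (9.81 * 6.1^2) = 91.2845 m^2


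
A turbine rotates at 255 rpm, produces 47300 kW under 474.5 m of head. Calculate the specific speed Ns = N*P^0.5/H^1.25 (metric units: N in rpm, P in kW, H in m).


Ns = 255 * 47300^0.5 / 474.5^1.25 = 25.0424


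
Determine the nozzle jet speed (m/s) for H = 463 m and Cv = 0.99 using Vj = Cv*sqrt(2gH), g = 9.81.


Vj = 0.99 * sqrt(2*9.81*463) = 94.3572 m/s


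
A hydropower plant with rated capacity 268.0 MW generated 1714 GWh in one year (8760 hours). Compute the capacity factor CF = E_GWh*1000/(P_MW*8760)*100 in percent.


CF = 1714 * 1000 / (268.0 * 8760) * 100 = 73.0082 %


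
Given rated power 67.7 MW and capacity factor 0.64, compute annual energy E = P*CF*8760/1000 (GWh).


E = 67.7 * 0.64 * 8760 / 1000 = 379.5533 GWh


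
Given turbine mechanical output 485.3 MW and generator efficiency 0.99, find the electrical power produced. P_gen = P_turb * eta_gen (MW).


P_gen = 485.3 * 0.99 = 480.4470 MW


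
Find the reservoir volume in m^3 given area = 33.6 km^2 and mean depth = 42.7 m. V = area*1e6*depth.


V = 33.6 * 1e6 * 42.7 = 1.4347e+09 m^3


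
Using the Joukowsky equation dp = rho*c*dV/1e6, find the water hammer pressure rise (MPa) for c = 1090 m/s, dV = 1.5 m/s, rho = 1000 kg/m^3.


dp = 1000 * 1090 * 1.5 / 1e6 = 1.6350 MPa


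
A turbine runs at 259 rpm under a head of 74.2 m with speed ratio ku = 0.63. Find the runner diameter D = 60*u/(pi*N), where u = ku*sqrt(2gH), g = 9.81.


u = 0.63 * sqrt(2*9.81*74.2) = 24.0376 m/s
D = 60 * 24.0376 / (pi * 259) = 1.7725 m


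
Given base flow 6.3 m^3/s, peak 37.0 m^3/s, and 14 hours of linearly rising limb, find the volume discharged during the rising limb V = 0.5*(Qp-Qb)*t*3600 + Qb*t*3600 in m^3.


V = 0.5*(37.0 - 6.3)*14*3600 + 6.3*14*3600 = 1.0912e+06 m^3


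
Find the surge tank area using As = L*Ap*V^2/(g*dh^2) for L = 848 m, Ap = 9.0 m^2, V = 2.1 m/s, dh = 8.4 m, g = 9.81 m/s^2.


As = 848 * 9.0 * 2.1^2 / (9.81 * 8.4^2) = 48.6239 m^2


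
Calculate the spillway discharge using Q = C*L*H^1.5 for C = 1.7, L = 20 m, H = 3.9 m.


Q = 1.7 * 20 * 3.9^1.5 = 261.8640 m^3/s


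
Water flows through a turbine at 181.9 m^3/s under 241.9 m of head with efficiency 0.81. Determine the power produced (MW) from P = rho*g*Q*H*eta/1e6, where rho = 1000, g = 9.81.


P = 1000 * 9.81 * 181.9 * 241.9 * 0.81 / 1e6 = 349.6412 MW


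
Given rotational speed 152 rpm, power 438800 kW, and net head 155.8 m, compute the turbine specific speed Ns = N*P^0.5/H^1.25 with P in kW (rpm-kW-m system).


Ns = 152 * 438800^0.5 / 155.8^1.25 = 182.9227


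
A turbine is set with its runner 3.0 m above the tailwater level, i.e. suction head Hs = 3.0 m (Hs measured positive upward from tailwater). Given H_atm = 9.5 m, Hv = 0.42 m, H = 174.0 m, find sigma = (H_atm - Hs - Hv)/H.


sigma = (9.5 - 3.0 - 0.42) / 174.0 = 0.0349


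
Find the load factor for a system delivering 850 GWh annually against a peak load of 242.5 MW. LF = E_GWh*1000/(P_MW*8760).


LF = 850 * 1000 / (242.5 * 8760) = 0.4001


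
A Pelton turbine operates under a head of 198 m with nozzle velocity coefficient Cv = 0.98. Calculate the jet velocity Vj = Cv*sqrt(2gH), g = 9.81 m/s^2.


Vj = 0.98 * sqrt(2*9.81*198) = 61.0813 m/s


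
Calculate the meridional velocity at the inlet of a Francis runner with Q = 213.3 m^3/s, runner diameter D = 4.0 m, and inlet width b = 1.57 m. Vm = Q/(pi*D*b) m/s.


Vm = 213.3 / (pi * 4.0 * 1.57) = 10.8114 m/s


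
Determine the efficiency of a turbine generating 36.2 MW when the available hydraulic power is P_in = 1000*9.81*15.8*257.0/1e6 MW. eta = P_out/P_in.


P_in = 1000 * 9.81 * 15.8 * 257.0 / 1e6 = 39.8345 MW
eta = 36.2 / 39.8345 = 0.9088


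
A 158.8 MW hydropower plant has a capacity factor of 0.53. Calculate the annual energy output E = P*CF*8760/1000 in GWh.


E = 158.8 * 0.53 * 8760 / 1000 = 737.2766 GWh


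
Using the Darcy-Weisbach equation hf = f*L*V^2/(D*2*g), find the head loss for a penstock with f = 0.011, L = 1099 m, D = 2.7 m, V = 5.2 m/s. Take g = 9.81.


hf = 0.011 * 1099 * 5.2^2 / (2.7 * 2 * 9.81) = 6.1707 m


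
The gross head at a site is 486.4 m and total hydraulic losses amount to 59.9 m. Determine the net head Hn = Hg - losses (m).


Hn = 486.4 - 59.9 = 426.5000 m


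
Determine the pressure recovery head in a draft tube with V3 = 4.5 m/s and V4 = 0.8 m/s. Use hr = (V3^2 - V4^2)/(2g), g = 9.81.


hr = (4.5^2 - 0.8^2) / (2*9.81) = 0.9995 m


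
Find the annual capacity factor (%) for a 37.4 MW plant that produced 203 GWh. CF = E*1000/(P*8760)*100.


CF = 203 * 1000 / (37.4 * 8760) * 100 = 61.9613 %


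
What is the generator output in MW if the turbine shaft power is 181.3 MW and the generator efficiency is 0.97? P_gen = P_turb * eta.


P_gen = 181.3 * 0.97 = 175.8610 MW


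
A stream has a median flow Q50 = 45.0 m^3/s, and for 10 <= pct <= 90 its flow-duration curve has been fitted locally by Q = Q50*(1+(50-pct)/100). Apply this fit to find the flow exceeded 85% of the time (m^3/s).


Q = 45.0 * (1 + (50 - 85)/100) = 29.2500 m^3/s


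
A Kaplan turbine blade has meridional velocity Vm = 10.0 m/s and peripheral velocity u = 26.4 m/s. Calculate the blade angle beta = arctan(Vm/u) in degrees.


beta = arctan(10.0 / 26.4) = 20.7461 degrees


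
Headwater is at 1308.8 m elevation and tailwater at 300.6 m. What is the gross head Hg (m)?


Hg = 1308.8 - 300.6 = 1008.2000 m


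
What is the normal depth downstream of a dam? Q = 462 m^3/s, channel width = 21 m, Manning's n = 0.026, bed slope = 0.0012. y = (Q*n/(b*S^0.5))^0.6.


y = (462 * 0.026 / (21 * 0.0012^0.5))^0.6 = 5.3788 m


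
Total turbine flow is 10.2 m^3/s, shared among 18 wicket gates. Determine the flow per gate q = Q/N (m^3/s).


q = 10.2 / 18 = 0.5667 m^3/s


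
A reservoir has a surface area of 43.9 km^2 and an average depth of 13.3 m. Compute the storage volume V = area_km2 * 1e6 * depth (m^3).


V = 43.9 * 1e6 * 13.3 = 5.8387e+08 m^3


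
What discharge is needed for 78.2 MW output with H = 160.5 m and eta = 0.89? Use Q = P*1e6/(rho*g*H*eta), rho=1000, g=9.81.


Q = 78.2 * 1e6 / (1000 * 9.81 * 160.5 * 0.89) = 55.8049 m^3/s


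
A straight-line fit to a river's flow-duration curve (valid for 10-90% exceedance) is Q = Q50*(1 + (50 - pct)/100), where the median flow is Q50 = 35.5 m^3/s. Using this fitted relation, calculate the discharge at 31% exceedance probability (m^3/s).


Q = 35.5 * (1 + (50 - 31)/100) = 42.2450 m^3/s


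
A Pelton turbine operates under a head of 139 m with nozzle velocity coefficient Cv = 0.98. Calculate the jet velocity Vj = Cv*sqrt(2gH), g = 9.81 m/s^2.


Vj = 0.98 * sqrt(2*9.81*139) = 51.1780 m/s


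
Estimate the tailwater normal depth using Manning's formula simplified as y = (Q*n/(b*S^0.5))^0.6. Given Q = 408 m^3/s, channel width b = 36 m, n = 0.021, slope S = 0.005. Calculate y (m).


y = (408 * 0.021 / (36 * 0.005^0.5))^0.6 = 2.0714 m


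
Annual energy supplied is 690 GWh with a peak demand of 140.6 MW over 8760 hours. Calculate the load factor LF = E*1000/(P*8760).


LF = 690 * 1000 / (140.6 * 8760) = 0.5602


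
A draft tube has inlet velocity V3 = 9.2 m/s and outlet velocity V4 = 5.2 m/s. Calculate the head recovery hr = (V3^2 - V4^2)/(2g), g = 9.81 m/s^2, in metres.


hr = (9.2^2 - 5.2^2) / (2*9.81) = 2.9358 m


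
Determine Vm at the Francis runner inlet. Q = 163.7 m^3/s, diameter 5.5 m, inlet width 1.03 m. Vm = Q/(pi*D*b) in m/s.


Vm = 163.7 / (pi * 5.5 * 1.03) = 9.1981 m/s


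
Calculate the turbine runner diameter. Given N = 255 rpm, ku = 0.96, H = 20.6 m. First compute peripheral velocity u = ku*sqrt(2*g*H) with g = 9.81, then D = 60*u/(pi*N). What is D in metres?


u = 0.96 * sqrt(2*9.81*20.6) = 19.2999 m/s
D = 60 * 19.2999 / (pi * 255) = 1.4455 m


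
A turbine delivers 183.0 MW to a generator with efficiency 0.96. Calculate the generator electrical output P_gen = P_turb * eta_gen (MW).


P_gen = 183.0 * 0.96 = 175.6800 MW


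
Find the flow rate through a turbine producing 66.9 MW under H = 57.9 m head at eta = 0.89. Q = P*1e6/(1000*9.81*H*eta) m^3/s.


Q = 66.9 * 1e6 / (1000 * 9.81 * 57.9 * 0.89) = 132.3392 m^3/s


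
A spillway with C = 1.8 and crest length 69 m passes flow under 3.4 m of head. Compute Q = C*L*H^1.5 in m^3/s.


Q = 1.8 * 69 * 3.4^1.5 = 778.6458 m^3/s


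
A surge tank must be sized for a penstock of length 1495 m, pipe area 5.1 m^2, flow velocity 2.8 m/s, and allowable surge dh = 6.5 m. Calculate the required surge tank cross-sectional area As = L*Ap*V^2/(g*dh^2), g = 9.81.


As = 1495 * 5.1 * 2.8^2 / (9.81 * 6.5^2) = 144.2221 m^2


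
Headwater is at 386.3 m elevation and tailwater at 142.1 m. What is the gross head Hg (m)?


Hg = 386.3 - 142.1 = 244.2000 m


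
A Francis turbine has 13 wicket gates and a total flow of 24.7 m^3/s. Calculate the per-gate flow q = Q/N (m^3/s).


q = 24.7 / 13 = 1.9000 m^3/s


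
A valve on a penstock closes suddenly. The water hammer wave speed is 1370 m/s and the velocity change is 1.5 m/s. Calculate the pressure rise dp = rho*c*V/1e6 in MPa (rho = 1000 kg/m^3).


dp = 1000 * 1370 * 1.5 / 1e6 = 2.0550 MPa


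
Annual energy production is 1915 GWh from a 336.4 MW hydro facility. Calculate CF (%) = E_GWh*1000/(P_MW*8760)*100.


CF = 1915 * 1000 / (336.4 * 8760) * 100 = 64.9843 %


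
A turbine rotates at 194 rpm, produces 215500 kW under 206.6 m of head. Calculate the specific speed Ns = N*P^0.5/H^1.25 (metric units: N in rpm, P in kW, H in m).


Ns = 194 * 215500^0.5 / 206.6^1.25 = 114.9774


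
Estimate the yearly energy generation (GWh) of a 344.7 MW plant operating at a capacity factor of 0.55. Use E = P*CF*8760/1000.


E = 344.7 * 0.55 * 8760 / 1000 = 1660.7646 GWh


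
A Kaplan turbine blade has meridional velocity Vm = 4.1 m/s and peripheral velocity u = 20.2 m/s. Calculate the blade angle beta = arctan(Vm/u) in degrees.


beta = arctan(4.1 / 20.2) = 11.4735 degrees


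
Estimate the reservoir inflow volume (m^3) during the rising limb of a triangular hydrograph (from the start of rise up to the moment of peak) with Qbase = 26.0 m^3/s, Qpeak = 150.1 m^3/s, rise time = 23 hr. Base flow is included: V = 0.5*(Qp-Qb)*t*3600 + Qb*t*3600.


V = 0.5*(150.1 - 26.0)*23*3600 + 26.0*23*3600 = 7.2905e+06 m^3


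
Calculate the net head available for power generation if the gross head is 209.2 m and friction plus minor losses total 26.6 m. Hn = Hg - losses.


Hn = 209.2 - 26.6 = 182.6000 m


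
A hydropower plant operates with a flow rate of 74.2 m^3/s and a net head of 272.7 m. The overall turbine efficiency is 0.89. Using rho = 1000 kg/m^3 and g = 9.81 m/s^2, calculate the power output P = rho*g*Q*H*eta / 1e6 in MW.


P = 1000 * 9.81 * 74.2 * 272.7 * 0.89 / 1e6 = 176.6640 MW


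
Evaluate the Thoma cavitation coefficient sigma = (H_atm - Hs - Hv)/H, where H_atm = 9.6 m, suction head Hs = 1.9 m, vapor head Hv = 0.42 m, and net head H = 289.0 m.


sigma = (9.6 - 1.9 - 0.42) / 289.0 = 0.0252


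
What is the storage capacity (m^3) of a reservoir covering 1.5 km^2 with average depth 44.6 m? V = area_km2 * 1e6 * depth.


V = 1.5 * 1e6 * 44.6 = 6.6900e+07 m^3


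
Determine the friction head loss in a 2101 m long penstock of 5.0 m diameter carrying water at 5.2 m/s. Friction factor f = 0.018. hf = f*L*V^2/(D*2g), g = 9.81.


hf = 0.018 * 2101 * 5.2^2 / (5.0 * 2 * 9.81) = 10.4240 m


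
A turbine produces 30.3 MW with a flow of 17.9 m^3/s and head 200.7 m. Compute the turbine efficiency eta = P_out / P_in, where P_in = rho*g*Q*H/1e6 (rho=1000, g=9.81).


P_in = 1000 * 9.81 * 17.9 * 200.7 / 1e6 = 35.2427 MW
eta = 30.3 / 35.2427 = 0.8598


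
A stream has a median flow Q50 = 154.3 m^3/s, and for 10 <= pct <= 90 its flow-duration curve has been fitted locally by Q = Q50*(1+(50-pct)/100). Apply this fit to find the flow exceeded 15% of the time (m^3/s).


Q = 154.3 * (1 + (50 - 15)/100) = 208.3050 m^3/s


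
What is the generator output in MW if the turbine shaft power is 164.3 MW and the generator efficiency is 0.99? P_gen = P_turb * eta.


P_gen = 164.3 * 0.99 = 162.6570 MW


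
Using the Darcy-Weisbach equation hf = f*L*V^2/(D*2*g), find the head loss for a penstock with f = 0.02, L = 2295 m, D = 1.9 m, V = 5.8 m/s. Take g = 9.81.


hf = 0.02 * 2295 * 5.8^2 / (1.9 * 2 * 9.81) = 41.4206 m


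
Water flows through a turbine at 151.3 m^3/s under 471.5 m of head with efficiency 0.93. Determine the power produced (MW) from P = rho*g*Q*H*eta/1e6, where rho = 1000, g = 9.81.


P = 1000 * 9.81 * 151.3 * 471.5 * 0.93 / 1e6 = 650.8375 MW


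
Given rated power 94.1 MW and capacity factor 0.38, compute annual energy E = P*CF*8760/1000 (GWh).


E = 94.1 * 0.38 * 8760 / 1000 = 313.2401 GWh


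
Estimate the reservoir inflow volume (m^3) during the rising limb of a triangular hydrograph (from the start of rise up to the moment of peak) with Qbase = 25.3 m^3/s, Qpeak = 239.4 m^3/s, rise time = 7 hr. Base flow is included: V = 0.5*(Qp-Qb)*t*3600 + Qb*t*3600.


V = 0.5*(239.4 - 25.3)*7*3600 + 25.3*7*3600 = 3.3352e+06 m^3


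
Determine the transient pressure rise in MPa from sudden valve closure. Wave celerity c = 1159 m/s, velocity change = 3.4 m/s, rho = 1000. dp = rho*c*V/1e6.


dp = 1000 * 1159 * 3.4 / 1e6 = 3.9406 MPa


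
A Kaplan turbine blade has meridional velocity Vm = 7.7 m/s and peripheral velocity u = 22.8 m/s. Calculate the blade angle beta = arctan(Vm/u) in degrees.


beta = arctan(7.7 / 22.8) = 18.6608 degrees


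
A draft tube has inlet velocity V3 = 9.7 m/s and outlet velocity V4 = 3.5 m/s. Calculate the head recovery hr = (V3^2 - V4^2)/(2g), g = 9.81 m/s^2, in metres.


hr = (9.7^2 - 3.5^2) / (2*9.81) = 4.1713 m


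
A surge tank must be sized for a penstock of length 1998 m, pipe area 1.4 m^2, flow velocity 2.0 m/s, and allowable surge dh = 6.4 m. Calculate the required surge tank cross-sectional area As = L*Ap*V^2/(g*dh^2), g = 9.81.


As = 1998 * 1.4 * 2.0^2 / (9.81 * 6.4^2) = 27.8455 m^2


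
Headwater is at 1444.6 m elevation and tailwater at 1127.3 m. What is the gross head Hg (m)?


Hg = 1444.6 - 1127.3 = 317.3000 m


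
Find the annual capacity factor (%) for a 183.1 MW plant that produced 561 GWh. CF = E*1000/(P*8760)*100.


CF = 561 * 1000 / (183.1 * 8760) * 100 = 34.9760 %


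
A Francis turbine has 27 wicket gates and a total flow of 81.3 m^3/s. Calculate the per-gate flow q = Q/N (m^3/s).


q = 81.3 / 27 = 3.0111 m^3/s


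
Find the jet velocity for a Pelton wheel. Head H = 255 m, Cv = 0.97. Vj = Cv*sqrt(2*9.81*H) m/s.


Vj = 0.97 * sqrt(2*9.81*255) = 68.6106 m/s


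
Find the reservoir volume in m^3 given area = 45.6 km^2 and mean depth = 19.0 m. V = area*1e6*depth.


V = 45.6 * 1e6 * 19.0 = 8.6640e+08 m^3


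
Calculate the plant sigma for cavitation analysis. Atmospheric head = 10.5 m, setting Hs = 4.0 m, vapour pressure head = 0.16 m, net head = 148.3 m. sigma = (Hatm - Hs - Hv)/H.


sigma = (10.5 - 4.0 - 0.16) / 148.3 = 0.0428


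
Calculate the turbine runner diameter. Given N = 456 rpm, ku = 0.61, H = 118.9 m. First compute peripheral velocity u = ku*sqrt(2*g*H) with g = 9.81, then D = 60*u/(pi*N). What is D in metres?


u = 0.61 * sqrt(2*9.81*118.9) = 29.4625 m/s
D = 60 * 29.4625 / (pi * 456) = 1.2340 m


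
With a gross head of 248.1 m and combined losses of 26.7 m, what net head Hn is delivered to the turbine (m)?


Hn = 248.1 - 26.7 = 221.4000 m


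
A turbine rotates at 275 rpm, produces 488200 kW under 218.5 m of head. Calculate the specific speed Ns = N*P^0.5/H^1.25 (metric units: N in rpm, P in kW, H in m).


Ns = 275 * 488200^0.5 / 218.5^1.25 = 228.7269


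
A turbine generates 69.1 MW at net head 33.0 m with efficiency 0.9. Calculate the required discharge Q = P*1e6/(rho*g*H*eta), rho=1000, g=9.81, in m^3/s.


Q = 69.1 * 1e6 / (1000 * 9.81 * 33.0 * 0.9) = 237.1661 m^3/s


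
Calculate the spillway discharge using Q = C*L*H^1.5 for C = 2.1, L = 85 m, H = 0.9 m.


Q = 2.1 * 85 * 0.9^1.5 = 152.4060 m^3/s


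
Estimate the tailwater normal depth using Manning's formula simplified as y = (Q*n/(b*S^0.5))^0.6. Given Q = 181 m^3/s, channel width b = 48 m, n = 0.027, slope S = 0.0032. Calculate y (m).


y = (181 * 0.027 / (48 * 0.0032^0.5))^0.6 = 1.4228 m


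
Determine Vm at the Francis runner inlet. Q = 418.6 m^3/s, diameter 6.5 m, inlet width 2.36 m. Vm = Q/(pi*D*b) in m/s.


Vm = 418.6 / (pi * 6.5 * 2.36) = 8.6861 m/s


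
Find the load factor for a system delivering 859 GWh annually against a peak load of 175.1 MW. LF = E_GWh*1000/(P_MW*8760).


LF = 859 * 1000 / (175.1 * 8760) = 0.5600


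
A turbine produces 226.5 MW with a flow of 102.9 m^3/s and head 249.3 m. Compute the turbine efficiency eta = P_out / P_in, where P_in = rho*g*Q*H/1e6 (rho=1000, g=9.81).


P_in = 1000 * 9.81 * 102.9 * 249.3 / 1e6 = 251.6556 MW
eta = 226.5 / 251.6556 = 0.9000


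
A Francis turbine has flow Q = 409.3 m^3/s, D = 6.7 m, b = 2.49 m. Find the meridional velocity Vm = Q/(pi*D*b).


Vm = 409.3 / (pi * 6.7 * 2.49) = 7.8094 m/s


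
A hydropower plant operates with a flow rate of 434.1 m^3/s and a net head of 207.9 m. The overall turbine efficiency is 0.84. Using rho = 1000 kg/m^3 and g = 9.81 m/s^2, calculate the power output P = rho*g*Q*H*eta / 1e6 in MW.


P = 1000 * 9.81 * 434.1 * 207.9 * 0.84 / 1e6 = 743.6911 MW


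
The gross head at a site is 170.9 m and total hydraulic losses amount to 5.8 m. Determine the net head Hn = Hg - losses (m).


Hn = 170.9 - 5.8 = 165.1000 m


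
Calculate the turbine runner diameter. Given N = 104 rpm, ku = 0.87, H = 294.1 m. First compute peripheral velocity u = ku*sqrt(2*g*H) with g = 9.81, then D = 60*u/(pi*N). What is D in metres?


u = 0.87 * sqrt(2*9.81*294.1) = 66.0870 m/s
D = 60 * 66.0870 / (pi * 104) = 12.1362 m


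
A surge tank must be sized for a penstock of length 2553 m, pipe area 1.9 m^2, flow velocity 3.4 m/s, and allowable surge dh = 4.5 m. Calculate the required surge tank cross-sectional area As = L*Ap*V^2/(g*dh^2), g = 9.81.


As = 2553 * 1.9 * 3.4^2 / (9.81 * 4.5^2) = 282.2723 m^2


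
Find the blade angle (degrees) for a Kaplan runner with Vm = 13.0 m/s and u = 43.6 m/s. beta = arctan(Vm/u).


beta = arctan(13.0 / 43.6) = 16.6027 degrees


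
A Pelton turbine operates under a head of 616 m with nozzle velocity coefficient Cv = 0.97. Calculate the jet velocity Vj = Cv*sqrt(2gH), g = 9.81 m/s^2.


Vj = 0.97 * sqrt(2*9.81*616) = 106.6379 m/s


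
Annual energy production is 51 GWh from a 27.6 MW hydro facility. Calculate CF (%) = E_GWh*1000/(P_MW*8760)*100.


CF = 51 * 1000 / (27.6 * 8760) * 100 = 21.0939 %


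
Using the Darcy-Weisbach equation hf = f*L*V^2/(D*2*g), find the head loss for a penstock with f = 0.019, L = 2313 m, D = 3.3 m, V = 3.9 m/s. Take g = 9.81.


hf = 0.019 * 2313 * 3.9^2 / (3.3 * 2 * 9.81) = 10.3239 m


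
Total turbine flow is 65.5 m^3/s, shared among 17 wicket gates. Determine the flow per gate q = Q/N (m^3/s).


q = 65.5 / 17 = 3.8529 m^3/s


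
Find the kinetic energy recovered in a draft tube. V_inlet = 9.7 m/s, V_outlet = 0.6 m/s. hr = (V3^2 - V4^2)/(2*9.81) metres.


hr = (9.7^2 - 0.6^2) / (2*9.81) = 4.7773 m


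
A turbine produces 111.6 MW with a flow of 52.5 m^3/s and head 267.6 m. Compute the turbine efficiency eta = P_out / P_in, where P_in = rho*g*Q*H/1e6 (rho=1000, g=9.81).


P_in = 1000 * 9.81 * 52.5 * 267.6 / 1e6 = 137.8207 MW
eta = 111.6 / 137.8207 = 0.8097


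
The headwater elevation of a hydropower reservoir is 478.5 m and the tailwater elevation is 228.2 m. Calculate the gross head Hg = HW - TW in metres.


Hg = 478.5 - 228.2 = 250.3000 m


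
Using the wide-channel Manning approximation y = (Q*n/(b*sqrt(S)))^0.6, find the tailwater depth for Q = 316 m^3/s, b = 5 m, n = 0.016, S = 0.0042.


y = (316 * 0.016 / (5 * 0.0042^0.5))^0.6 = 5.1991 m


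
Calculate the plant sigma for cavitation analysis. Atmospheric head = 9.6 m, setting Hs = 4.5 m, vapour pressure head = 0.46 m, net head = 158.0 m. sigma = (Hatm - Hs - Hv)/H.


sigma = (9.6 - 4.5 - 0.46) / 158.0 = 0.0294


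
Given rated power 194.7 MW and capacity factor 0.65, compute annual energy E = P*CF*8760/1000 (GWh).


E = 194.7 * 0.65 * 8760 / 1000 = 1108.6218 GWh


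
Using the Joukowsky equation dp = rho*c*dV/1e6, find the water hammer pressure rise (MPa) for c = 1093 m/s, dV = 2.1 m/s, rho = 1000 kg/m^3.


dp = 1000 * 1093 * 2.1 / 1e6 = 2.2953 MPa


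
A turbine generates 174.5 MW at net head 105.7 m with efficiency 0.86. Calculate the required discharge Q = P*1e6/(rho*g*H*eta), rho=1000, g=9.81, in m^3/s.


Q = 174.5 * 1e6 / (1000 * 9.81 * 105.7 * 0.86) = 195.6829 m^3/s


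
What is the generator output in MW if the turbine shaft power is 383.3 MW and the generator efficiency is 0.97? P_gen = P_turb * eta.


P_gen = 383.3 * 0.97 = 371.8010 MW


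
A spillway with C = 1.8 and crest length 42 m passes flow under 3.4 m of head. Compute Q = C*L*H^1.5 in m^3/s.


Q = 1.8 * 42 * 3.4^1.5 = 473.9583 m^3/s


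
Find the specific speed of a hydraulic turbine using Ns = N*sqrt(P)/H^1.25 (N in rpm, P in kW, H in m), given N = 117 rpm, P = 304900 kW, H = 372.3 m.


Ns = 117 * 304900^0.5 / 372.3^1.25 = 39.5047


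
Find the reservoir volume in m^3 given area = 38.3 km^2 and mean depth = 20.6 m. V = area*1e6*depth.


V = 38.3 * 1e6 * 20.6 = 7.8898e+08 m^3


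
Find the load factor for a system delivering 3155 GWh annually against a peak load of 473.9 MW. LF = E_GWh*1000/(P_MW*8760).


LF = 3155 * 1000 / (473.9 * 8760) = 0.7600


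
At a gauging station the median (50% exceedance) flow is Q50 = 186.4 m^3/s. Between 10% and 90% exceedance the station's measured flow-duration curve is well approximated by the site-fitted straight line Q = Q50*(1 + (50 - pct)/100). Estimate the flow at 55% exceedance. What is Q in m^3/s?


Q = 186.4 * (1 + (50 - 55)/100) = 177.0800 m^3/s


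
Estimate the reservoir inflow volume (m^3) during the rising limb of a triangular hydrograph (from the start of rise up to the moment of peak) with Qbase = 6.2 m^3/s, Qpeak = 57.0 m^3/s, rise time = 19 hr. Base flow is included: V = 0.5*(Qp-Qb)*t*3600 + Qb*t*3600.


V = 0.5*(57.0 - 6.2)*19*3600 + 6.2*19*3600 = 2.1614e+06 m^3


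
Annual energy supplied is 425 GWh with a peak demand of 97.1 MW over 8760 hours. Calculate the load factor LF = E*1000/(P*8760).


LF = 425 * 1000 / (97.1 * 8760) = 0.4996


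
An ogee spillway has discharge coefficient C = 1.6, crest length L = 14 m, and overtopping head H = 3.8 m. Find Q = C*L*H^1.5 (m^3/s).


Q = 1.6 * 14 * 3.8^1.5 = 165.9294 m^3/s


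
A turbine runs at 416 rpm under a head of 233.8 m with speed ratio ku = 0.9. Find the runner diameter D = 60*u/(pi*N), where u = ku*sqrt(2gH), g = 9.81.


u = 0.9 * sqrt(2*9.81*233.8) = 60.9557 m/s
D = 60 * 60.9557 / (pi * 416) = 2.7985 m


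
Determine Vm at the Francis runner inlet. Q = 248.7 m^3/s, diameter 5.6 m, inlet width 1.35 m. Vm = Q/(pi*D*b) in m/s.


Vm = 248.7 / (pi * 5.6 * 1.35) = 10.4714 m/s


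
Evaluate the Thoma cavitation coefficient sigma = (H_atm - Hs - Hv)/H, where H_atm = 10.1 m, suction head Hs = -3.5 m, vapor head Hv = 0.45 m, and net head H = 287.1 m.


sigma = (10.1 - (-3.5) - 0.45) / 287.1 = 0.0458


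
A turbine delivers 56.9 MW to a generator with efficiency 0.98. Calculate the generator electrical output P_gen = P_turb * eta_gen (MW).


P_gen = 56.9 * 0.98 = 55.7620 MW
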